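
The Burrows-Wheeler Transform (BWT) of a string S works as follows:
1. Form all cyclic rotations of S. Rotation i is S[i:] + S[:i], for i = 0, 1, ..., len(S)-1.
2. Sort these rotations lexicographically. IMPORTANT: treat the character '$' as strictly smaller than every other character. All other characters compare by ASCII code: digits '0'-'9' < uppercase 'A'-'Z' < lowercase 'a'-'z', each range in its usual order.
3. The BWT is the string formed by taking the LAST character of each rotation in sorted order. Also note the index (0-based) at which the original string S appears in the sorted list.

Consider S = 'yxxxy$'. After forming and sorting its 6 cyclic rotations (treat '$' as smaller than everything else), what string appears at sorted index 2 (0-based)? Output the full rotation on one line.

Answer: xxy$yx

Derivation:
All 6 rotations (rotation i = S[i:]+S[:i]):
  rot[0] = yxxxy$
  rot[1] = xxxy$y
  rot[2] = xxy$yx
  rot[3] = xy$yxx
  rot[4] = y$yxxx
  rot[5] = $yxxxy
Sorted (with $ < everything):
  sorted[0] = $yxxxy
  sorted[1] = xxxy$y
  sorted[2] = xxy$yx
  sorted[3] = xy$yxx
  sorted[4] = y$yxxx
  sorted[5] = yxxxy$
sorted[2] = xxy$yx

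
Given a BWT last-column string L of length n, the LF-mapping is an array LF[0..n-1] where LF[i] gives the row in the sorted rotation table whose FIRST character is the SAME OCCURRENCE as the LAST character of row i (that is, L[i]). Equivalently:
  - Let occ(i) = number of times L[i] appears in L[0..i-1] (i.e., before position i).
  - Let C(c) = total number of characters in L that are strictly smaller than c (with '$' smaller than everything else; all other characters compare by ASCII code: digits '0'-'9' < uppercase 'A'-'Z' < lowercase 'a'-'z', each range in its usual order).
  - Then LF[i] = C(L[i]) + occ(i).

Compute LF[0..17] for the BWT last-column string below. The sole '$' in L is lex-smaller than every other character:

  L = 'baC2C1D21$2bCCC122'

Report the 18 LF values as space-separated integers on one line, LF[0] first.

Answer: 16 15 9 4 10 1 14 5 2 0 6 17 11 12 13 3 7 8

Derivation:
Char counts: '$':1, '1':3, '2':5, 'C':5, 'D':1, 'a':1, 'b':2
C (first-col start): C('$')=0, C('1')=1, C('2')=4, C('C')=9, C('D')=14, C('a')=15, C('b')=16
L[0]='b': occ=0, LF[0]=C('b')+0=16+0=16
L[1]='a': occ=0, LF[1]=C('a')+0=15+0=15
L[2]='C': occ=0, LF[2]=C('C')+0=9+0=9
L[3]='2': occ=0, LF[3]=C('2')+0=4+0=4
L[4]='C': occ=1, LF[4]=C('C')+1=9+1=10
L[5]='1': occ=0, LF[5]=C('1')+0=1+0=1
L[6]='D': occ=0, LF[6]=C('D')+0=14+0=14
L[7]='2': occ=1, LF[7]=C('2')+1=4+1=5
L[8]='1': occ=1, LF[8]=C('1')+1=1+1=2
L[9]='$': occ=0, LF[9]=C('$')+0=0+0=0
L[10]='2': occ=2, LF[10]=C('2')+2=4+2=6
L[11]='b': occ=1, LF[11]=C('b')+1=16+1=17
L[12]='C': occ=2, LF[12]=C('C')+2=9+2=11
L[13]='C': occ=3, LF[13]=C('C')+3=9+3=12
L[14]='C': occ=4, LF[14]=C('C')+4=9+4=13
L[15]='1': occ=2, LF[15]=C('1')+2=1+2=3
L[16]='2': occ=3, LF[16]=C('2')+3=4+3=7
L[17]='2': occ=4, LF[17]=C('2')+4=4+4=8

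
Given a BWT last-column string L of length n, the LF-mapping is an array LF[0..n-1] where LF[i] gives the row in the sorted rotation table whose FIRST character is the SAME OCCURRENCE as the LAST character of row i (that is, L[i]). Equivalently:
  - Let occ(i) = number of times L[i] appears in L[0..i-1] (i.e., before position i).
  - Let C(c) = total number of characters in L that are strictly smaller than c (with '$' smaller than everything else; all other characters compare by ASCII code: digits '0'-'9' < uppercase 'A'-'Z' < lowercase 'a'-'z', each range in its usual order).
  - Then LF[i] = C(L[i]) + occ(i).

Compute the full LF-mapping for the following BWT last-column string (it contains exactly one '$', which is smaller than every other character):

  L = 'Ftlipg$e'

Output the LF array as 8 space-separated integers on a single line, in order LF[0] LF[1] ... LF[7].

Answer: 1 7 5 4 6 3 0 2

Derivation:
Char counts: '$':1, 'F':1, 'e':1, 'g':1, 'i':1, 'l':1, 'p':1, 't':1
C (first-col start): C('$')=0, C('F')=1, C('e')=2, C('g')=3, C('i')=4, C('l')=5, C('p')=6, C('t')=7
L[0]='F': occ=0, LF[0]=C('F')+0=1+0=1
L[1]='t': occ=0, LF[1]=C('t')+0=7+0=7
L[2]='l': occ=0, LF[2]=C('l')+0=5+0=5
L[3]='i': occ=0, LF[3]=C('i')+0=4+0=4
L[4]='p': occ=0, LF[4]=C('p')+0=6+0=6
L[5]='g': occ=0, LF[5]=C('g')+0=3+0=3
L[6]='$': occ=0, LF[6]=C('$')+0=0+0=0
L[7]='e': occ=0, LF[7]=C('e')+0=2+0=2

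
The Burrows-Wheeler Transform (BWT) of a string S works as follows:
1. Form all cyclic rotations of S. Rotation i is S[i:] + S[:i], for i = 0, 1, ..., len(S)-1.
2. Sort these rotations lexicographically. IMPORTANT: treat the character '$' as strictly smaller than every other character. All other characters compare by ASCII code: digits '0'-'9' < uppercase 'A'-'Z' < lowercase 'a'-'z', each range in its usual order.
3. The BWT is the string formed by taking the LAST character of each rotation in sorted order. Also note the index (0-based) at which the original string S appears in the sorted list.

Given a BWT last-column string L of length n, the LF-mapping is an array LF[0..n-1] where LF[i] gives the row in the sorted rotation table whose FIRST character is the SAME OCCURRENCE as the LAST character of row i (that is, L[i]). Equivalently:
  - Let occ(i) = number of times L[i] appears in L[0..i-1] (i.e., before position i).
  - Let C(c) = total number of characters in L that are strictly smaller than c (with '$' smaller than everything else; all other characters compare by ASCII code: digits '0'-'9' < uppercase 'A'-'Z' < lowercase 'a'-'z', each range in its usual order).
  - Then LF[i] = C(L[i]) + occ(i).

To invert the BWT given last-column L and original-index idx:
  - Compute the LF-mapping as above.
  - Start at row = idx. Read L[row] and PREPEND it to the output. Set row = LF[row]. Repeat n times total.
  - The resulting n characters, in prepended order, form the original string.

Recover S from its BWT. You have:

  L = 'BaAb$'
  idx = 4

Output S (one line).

Answer: baAB$

Derivation:
LF mapping: 2 3 1 4 0
Walk LF starting at row 4, prepending L[row]:
  step 1: row=4, L[4]='$', prepend. Next row=LF[4]=0
  step 2: row=0, L[0]='B', prepend. Next row=LF[0]=2
  step 3: row=2, L[2]='A', prepend. Next row=LF[2]=1
  step 4: row=1, L[1]='a', prepend. Next row=LF[1]=3
  step 5: row=3, L[3]='b', prepend. Next row=LF[3]=4
Reversed output: baAB$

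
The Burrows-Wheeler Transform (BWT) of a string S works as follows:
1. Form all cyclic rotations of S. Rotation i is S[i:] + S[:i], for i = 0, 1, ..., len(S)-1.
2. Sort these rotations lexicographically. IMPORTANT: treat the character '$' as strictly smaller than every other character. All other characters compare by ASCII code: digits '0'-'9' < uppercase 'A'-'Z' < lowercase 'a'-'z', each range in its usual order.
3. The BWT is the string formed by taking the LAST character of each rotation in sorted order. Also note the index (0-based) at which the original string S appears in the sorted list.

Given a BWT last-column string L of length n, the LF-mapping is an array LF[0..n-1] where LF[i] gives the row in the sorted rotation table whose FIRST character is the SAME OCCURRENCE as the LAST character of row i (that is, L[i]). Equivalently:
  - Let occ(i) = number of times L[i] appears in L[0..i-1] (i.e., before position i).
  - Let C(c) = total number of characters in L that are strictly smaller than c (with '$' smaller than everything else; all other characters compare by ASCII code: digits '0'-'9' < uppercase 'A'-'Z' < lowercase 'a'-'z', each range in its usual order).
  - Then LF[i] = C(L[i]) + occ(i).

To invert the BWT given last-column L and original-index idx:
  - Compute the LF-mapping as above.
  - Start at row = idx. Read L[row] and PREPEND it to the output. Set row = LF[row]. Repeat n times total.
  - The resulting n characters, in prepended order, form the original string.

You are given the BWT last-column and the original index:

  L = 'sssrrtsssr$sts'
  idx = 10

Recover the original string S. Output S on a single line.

Answer: ssttsrrssssrs$

Derivation:
LF mapping: 4 5 6 1 2 12 7 8 9 3 0 10 13 11
Walk LF starting at row 10, prepending L[row]:
  step 1: row=10, L[10]='$', prepend. Next row=LF[10]=0
  step 2: row=0, L[0]='s', prepend. Next row=LF[0]=4
  step 3: row=4, L[4]='r', prepend. Next row=LF[4]=2
  step 4: row=2, L[2]='s', prepend. Next row=LF[2]=6
  step 5: row=6, L[6]='s', prepend. Next row=LF[6]=7
  step 6: row=7, L[7]='s', prepend. Next row=LF[7]=8
  step 7: row=8, L[8]='s', prepend. Next row=LF[8]=9
  step 8: row=9, L[9]='r', prepend. Next row=LF[9]=3
  step 9: row=3, L[3]='r', prepend. Next row=LF[3]=1
  step 10: row=1, L[1]='s', prepend. Next row=LF[1]=5
  step 11: row=5, L[5]='t', prepend. Next row=LF[5]=12
  step 12: row=12, L[12]='t', prepend. Next row=LF[12]=13
  step 13: row=13, L[13]='s', prepend. Next row=LF[13]=11
  step 14: row=11, L[11]='s', prepend. Next row=LF[11]=10
Reversed output: ssttsrrssssrs$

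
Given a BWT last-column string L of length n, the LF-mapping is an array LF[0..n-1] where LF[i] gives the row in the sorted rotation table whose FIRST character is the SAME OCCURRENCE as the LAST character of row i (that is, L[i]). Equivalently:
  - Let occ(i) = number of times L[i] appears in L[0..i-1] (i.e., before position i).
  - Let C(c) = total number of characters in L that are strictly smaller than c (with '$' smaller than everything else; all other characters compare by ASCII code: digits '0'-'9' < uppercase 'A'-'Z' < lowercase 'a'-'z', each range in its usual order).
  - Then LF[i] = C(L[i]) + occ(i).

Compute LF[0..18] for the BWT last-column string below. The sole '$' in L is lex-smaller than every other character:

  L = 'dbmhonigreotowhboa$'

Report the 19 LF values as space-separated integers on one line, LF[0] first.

Char counts: '$':1, 'a':1, 'b':2, 'd':1, 'e':1, 'g':1, 'h':2, 'i':1, 'm':1, 'n':1, 'o':4, 'r':1, 't':1, 'w':1
C (first-col start): C('$')=0, C('a')=1, C('b')=2, C('d')=4, C('e')=5, C('g')=6, C('h')=7, C('i')=9, C('m')=10, C('n')=11, C('o')=12, C('r')=16, C('t')=17, C('w')=18
L[0]='d': occ=0, LF[0]=C('d')+0=4+0=4
L[1]='b': occ=0, LF[1]=C('b')+0=2+0=2
L[2]='m': occ=0, LF[2]=C('m')+0=10+0=10
L[3]='h': occ=0, LF[3]=C('h')+0=7+0=7
L[4]='o': occ=0, LF[4]=C('o')+0=12+0=12
L[5]='n': occ=0, LF[5]=C('n')+0=11+0=11
L[6]='i': occ=0, LF[6]=C('i')+0=9+0=9
L[7]='g': occ=0, LF[7]=C('g')+0=6+0=6
L[8]='r': occ=0, LF[8]=C('r')+0=16+0=16
L[9]='e': occ=0, LF[9]=C('e')+0=5+0=5
L[10]='o': occ=1, LF[10]=C('o')+1=12+1=13
L[11]='t': occ=0, LF[11]=C('t')+0=17+0=17
L[12]='o': occ=2, LF[12]=C('o')+2=12+2=14
L[13]='w': occ=0, LF[13]=C('w')+0=18+0=18
L[14]='h': occ=1, LF[14]=C('h')+1=7+1=8
L[15]='b': occ=1, LF[15]=C('b')+1=2+1=3
L[16]='o': occ=3, LF[16]=C('o')+3=12+3=15
L[17]='a': occ=0, LF[17]=C('a')+0=1+0=1
L[18]='$': occ=0, LF[18]=C('$')+0=0+0=0

Answer: 4 2 10 7 12 11 9 6 16 5 13 17 14 18 8 3 15 1 0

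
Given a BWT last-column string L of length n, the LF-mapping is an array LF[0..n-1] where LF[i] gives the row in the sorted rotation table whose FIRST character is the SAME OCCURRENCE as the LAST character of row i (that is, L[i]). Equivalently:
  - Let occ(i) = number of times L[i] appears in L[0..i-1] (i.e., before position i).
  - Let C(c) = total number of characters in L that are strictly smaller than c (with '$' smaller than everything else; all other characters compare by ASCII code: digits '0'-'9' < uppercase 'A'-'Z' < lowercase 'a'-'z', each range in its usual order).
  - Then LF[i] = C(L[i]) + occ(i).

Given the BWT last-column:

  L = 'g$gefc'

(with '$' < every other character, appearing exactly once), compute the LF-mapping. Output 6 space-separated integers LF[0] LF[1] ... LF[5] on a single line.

Char counts: '$':1, 'c':1, 'e':1, 'f':1, 'g':2
C (first-col start): C('$')=0, C('c')=1, C('e')=2, C('f')=3, C('g')=4
L[0]='g': occ=0, LF[0]=C('g')+0=4+0=4
L[1]='$': occ=0, LF[1]=C('$')+0=0+0=0
L[2]='g': occ=1, LF[2]=C('g')+1=4+1=5
L[3]='e': occ=0, LF[3]=C('e')+0=2+0=2
L[4]='f': occ=0, LF[4]=C('f')+0=3+0=3
L[5]='c': occ=0, LF[5]=C('c')+0=1+0=1

Answer: 4 0 5 2 3 1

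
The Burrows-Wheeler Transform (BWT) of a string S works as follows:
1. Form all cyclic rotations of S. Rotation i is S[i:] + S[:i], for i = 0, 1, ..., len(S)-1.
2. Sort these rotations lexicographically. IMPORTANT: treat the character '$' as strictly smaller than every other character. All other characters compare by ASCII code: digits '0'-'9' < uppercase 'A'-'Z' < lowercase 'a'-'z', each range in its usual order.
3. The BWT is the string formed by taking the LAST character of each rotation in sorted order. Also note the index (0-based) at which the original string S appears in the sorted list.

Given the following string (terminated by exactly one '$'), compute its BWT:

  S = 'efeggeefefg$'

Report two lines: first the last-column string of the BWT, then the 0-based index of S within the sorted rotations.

All 12 rotations (rotation i = S[i:]+S[:i]):
  rot[0] = efeggeefefg$
  rot[1] = feggeefefg$e
  rot[2] = eggeefefg$ef
  rot[3] = ggeefefg$efe
  rot[4] = geefefg$efeg
  rot[5] = eefefg$efegg
  rot[6] = efefg$efegge
  rot[7] = fefg$efeggee
  rot[8] = efg$efeggeef
  rot[9] = fg$efeggeefe
  rot[10] = g$efeggeefef
  rot[11] = $efeggeefefg
Sorted (with $ < everything):
  sorted[0] = $efeggeefefg  (last char: 'g')
  sorted[1] = eefefg$efegg  (last char: 'g')
  sorted[2] = efefg$efegge  (last char: 'e')
  sorted[3] = efeggeefefg$  (last char: '$')
  sorted[4] = efg$efeggeef  (last char: 'f')
  sorted[5] = eggeefefg$ef  (last char: 'f')
  sorted[6] = fefg$efeggee  (last char: 'e')
  sorted[7] = feggeefefg$e  (last char: 'e')
  sorted[8] = fg$efeggeefe  (last char: 'e')
  sorted[9] = g$efeggeefef  (last char: 'f')
  sorted[10] = geefefg$efeg  (last char: 'g')
  sorted[11] = ggeefefg$efe  (last char: 'e')
Last column: gge$ffeeefge
Original string S is at sorted index 3

Answer: gge$ffeeefge
3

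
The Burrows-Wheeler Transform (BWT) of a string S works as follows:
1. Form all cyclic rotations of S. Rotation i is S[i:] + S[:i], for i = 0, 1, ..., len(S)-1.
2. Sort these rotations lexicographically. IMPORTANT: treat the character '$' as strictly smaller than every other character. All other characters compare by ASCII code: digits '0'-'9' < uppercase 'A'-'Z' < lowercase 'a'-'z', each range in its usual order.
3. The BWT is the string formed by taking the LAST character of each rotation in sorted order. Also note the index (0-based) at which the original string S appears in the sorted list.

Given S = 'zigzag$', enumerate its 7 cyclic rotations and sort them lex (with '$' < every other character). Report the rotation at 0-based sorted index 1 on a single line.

Answer: ag$zigz

Derivation:
All 7 rotations (rotation i = S[i:]+S[:i]):
  rot[0] = zigzag$
  rot[1] = igzag$z
  rot[2] = gzag$zi
  rot[3] = zag$zig
  rot[4] = ag$zigz
  rot[5] = g$zigza
  rot[6] = $zigzag
Sorted (with $ < everything):
  sorted[0] = $zigzag
  sorted[1] = ag$zigz
  sorted[2] = g$zigza
  sorted[3] = gzag$zi
  sorted[4] = igzag$z
  sorted[5] = zag$zig
  sorted[6] = zigzag$
sorted[1] = ag$zigz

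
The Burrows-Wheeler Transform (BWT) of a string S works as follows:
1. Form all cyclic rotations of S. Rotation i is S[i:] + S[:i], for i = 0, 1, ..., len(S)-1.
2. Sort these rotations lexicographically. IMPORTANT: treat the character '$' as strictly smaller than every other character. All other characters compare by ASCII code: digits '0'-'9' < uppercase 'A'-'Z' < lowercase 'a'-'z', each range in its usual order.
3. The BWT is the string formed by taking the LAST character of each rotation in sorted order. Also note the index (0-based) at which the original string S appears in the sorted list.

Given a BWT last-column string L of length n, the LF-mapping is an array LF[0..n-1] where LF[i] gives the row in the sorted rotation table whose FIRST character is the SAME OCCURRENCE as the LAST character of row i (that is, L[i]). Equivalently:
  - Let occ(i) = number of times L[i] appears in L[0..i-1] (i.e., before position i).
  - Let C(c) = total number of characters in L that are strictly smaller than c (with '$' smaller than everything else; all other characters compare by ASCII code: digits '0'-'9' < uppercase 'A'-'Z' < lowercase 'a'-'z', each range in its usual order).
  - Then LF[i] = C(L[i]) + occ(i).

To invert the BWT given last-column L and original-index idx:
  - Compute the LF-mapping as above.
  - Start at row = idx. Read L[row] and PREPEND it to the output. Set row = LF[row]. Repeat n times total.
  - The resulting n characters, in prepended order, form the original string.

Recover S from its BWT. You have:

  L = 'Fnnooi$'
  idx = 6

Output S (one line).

LF mapping: 1 3 4 5 6 2 0
Walk LF starting at row 6, prepending L[row]:
  step 1: row=6, L[6]='$', prepend. Next row=LF[6]=0
  step 2: row=0, L[0]='F', prepend. Next row=LF[0]=1
  step 3: row=1, L[1]='n', prepend. Next row=LF[1]=3
  step 4: row=3, L[3]='o', prepend. Next row=LF[3]=5
  step 5: row=5, L[5]='i', prepend. Next row=LF[5]=2
  step 6: row=2, L[2]='n', prepend. Next row=LF[2]=4
  step 7: row=4, L[4]='o', prepend. Next row=LF[4]=6
Reversed output: onionF$

Answer: onionF$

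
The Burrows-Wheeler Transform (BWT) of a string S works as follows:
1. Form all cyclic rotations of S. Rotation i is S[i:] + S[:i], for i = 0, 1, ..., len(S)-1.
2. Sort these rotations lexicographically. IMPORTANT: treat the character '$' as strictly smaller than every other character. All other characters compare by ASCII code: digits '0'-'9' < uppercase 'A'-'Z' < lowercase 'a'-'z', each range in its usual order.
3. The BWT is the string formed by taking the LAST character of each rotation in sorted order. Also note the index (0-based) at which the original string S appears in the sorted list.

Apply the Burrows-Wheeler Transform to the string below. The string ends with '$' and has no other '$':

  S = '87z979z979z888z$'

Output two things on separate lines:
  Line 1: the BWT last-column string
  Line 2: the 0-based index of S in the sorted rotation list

Answer: z998$z88zz778997
4

Derivation:
All 16 rotations (rotation i = S[i:]+S[:i]):
  rot[0] = 87z979z979z888z$
  rot[1] = 7z979z979z888z$8
  rot[2] = z979z979z888z$87
  rot[3] = 979z979z888z$87z
  rot[4] = 79z979z888z$87z9
  rot[5] = 9z979z888z$87z97
  rot[6] = z979z888z$87z979
  rot[7] = 979z888z$87z979z
  rot[8] = 79z888z$87z979z9
  rot[9] = 9z888z$87z979z97
  rot[10] = z888z$87z979z979
  rot[11] = 888z$87z979z979z
  rot[12] = 88z$87z979z979z8
  rot[13] = 8z$87z979z979z88
  rot[14] = z$87z979z979z888
  rot[15] = $87z979z979z888z
Sorted (with $ < everything):
  sorted[0] = $87z979z979z888z  (last char: 'z')
  sorted[1] = 79z888z$87z979z9  (last char: '9')
  sorted[2] = 79z979z888z$87z9  (last char: '9')
  sorted[3] = 7z979z979z888z$8  (last char: '8')
  sorted[4] = 87z979z979z888z$  (last char: '$')
  sorted[5] = 888z$87z979z979z  (last char: 'z')
  sorted[6] = 88z$87z979z979z8  (last char: '8')
  sorted[7] = 8z$87z979z979z88  (last char: '8')
  sorted[8] = 979z888z$87z979z  (last char: 'z')
  sorted[9] = 979z979z888z$87z  (last char: 'z')
  sorted[10] = 9z888z$87z979z97  (last char: '7')
  sorted[11] = 9z979z888z$87z97  (last char: '7')
  sorted[12] = z$87z979z979z888  (last char: '8')
  sorted[13] = z888z$87z979z979  (last char: '9')
  sorted[14] = z979z888z$87z979  (last char: '9')
  sorted[15] = z979z979z888z$87  (last char: '7')
Last column: z998$z88zz778997
Original string S is at sorted index 4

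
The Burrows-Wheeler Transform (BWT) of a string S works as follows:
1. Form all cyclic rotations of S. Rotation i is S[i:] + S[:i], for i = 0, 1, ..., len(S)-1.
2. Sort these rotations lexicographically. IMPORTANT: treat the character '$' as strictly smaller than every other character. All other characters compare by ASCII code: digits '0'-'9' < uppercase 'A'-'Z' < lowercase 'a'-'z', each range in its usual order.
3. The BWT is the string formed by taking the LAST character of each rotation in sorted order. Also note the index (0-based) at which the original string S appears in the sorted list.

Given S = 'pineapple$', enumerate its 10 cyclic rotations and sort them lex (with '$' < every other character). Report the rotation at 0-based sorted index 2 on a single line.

All 10 rotations (rotation i = S[i:]+S[:i]):
  rot[0] = pineapple$
  rot[1] = ineapple$p
  rot[2] = neapple$pi
  rot[3] = eapple$pin
  rot[4] = apple$pine
  rot[5] = pple$pinea
  rot[6] = ple$pineap
  rot[7] = le$pineapp
  rot[8] = e$pineappl
  rot[9] = $pineapple
Sorted (with $ < everything):
  sorted[0] = $pineapple
  sorted[1] = apple$pine
  sorted[2] = e$pineappl
  sorted[3] = eapple$pin
  sorted[4] = ineapple$p
  sorted[5] = le$pineapp
  sorted[6] = neapple$pi
  sorted[7] = pineapple$
  sorted[8] = ple$pineap
  sorted[9] = pple$pinea
sorted[2] = e$pineappl

Answer: e$pineappl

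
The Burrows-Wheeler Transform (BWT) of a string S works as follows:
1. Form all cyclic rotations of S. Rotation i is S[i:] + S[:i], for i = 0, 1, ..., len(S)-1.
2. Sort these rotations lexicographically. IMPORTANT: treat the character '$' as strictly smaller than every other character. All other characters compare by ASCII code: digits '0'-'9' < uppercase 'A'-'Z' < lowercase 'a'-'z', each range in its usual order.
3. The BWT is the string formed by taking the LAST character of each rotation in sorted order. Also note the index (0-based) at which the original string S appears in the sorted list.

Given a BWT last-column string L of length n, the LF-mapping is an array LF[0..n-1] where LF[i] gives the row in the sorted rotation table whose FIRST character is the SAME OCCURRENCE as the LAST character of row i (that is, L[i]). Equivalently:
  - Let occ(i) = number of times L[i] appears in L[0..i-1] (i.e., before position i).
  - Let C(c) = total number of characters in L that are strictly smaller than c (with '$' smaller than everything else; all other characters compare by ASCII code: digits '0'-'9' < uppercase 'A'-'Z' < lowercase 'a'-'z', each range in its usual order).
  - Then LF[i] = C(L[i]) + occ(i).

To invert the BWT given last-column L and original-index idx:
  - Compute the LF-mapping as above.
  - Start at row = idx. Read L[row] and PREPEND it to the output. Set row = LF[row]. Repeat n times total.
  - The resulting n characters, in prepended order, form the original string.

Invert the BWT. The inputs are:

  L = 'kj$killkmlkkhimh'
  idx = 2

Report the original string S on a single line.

LF mapping: 6 5 0 7 3 11 12 8 14 13 9 10 1 4 15 2
Walk LF starting at row 2, prepending L[row]:
  step 1: row=2, L[2]='$', prepend. Next row=LF[2]=0
  step 2: row=0, L[0]='k', prepend. Next row=LF[0]=6
  step 3: row=6, L[6]='l', prepend. Next row=LF[6]=12
  step 4: row=12, L[12]='h', prepend. Next row=LF[12]=1
  step 5: row=1, L[1]='j', prepend. Next row=LF[1]=5
  step 6: row=5, L[5]='l', prepend. Next row=LF[5]=11
  step 7: row=11, L[11]='k', prepend. Next row=LF[11]=10
  step 8: row=10, L[10]='k', prepend. Next row=LF[10]=9
  step 9: row=9, L[9]='l', prepend. Next row=LF[9]=13
  step 10: row=13, L[13]='i', prepend. Next row=LF[13]=4
  step 11: row=4, L[4]='i', prepend. Next row=LF[4]=3
  step 12: row=3, L[3]='k', prepend. Next row=LF[3]=7
  step 13: row=7, L[7]='k', prepend. Next row=LF[7]=8
  step 14: row=8, L[8]='m', prepend. Next row=LF[8]=14
  step 15: row=14, L[14]='m', prepend. Next row=LF[14]=15
  step 16: row=15, L[15]='h', prepend. Next row=LF[15]=2
Reversed output: hmmkkiilkkljhlk$

Answer: hmmkkiilkkljhlk$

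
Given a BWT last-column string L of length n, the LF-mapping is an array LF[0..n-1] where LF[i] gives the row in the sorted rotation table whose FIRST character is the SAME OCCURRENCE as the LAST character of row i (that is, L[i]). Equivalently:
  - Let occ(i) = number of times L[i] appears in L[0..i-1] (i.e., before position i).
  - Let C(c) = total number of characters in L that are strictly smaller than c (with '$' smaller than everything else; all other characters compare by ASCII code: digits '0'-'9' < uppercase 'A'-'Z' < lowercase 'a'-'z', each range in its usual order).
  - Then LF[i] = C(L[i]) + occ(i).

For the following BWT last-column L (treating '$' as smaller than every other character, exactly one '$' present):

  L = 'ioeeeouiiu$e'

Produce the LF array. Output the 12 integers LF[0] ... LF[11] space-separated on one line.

Answer: 5 8 1 2 3 9 10 6 7 11 0 4

Derivation:
Char counts: '$':1, 'e':4, 'i':3, 'o':2, 'u':2
C (first-col start): C('$')=0, C('e')=1, C('i')=5, C('o')=8, C('u')=10
L[0]='i': occ=0, LF[0]=C('i')+0=5+0=5
L[1]='o': occ=0, LF[1]=C('o')+0=8+0=8
L[2]='e': occ=0, LF[2]=C('e')+0=1+0=1
L[3]='e': occ=1, LF[3]=C('e')+1=1+1=2
L[4]='e': occ=2, LF[4]=C('e')+2=1+2=3
L[5]='o': occ=1, LF[5]=C('o')+1=8+1=9
L[6]='u': occ=0, LF[6]=C('u')+0=10+0=10
L[7]='i': occ=1, LF[7]=C('i')+1=5+1=6
L[8]='i': occ=2, LF[8]=C('i')+2=5+2=7
L[9]='u': occ=1, LF[9]=C('u')+1=10+1=11
L[10]='$': occ=0, LF[10]=C('$')+0=0+0=0
L[11]='e': occ=3, LF[11]=C('e')+3=1+3=4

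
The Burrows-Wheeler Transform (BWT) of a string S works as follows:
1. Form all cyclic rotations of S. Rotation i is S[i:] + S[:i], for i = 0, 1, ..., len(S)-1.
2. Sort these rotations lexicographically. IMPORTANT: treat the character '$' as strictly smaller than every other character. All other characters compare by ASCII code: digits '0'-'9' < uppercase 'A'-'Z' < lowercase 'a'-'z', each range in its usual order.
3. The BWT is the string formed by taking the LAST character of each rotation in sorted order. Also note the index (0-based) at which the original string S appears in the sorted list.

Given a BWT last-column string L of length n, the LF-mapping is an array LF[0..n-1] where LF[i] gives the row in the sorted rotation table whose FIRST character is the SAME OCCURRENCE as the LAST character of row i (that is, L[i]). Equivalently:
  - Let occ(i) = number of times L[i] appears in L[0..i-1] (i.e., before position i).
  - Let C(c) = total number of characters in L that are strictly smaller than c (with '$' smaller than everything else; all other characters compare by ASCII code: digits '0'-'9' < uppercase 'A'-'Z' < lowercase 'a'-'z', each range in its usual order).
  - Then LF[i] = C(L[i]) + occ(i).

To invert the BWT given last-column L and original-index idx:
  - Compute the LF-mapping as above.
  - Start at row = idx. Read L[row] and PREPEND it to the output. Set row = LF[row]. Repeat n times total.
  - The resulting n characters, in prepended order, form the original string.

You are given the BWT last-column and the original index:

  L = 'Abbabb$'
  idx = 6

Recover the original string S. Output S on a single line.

LF mapping: 1 3 4 2 5 6 0
Walk LF starting at row 6, prepending L[row]:
  step 1: row=6, L[6]='$', prepend. Next row=LF[6]=0
  step 2: row=0, L[0]='A', prepend. Next row=LF[0]=1
  step 3: row=1, L[1]='b', prepend. Next row=LF[1]=3
  step 4: row=3, L[3]='a', prepend. Next row=LF[3]=2
  step 5: row=2, L[2]='b', prepend. Next row=LF[2]=4
  step 6: row=4, L[4]='b', prepend. Next row=LF[4]=5
  step 7: row=5, L[5]='b', prepend. Next row=LF[5]=6
Reversed output: bbbabA$

Answer: bbbabA$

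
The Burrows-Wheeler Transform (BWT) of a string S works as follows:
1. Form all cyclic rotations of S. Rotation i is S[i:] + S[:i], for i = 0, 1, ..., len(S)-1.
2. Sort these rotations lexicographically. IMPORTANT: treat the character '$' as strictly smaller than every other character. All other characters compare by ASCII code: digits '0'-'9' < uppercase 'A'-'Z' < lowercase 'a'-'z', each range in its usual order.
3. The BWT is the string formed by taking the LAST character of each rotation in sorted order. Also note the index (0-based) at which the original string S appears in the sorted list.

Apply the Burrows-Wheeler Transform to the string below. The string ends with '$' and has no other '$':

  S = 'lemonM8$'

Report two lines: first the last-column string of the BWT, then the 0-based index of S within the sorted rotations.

Answer: 8Mnl$eom
4

Derivation:
All 8 rotations (rotation i = S[i:]+S[:i]):
  rot[0] = lemonM8$
  rot[1] = emonM8$l
  rot[2] = monM8$le
  rot[3] = onM8$lem
  rot[4] = nM8$lemo
  rot[5] = M8$lemon
  rot[6] = 8$lemonM
  rot[7] = $lemonM8
Sorted (with $ < everything):
  sorted[0] = $lemonM8  (last char: '8')
  sorted[1] = 8$lemonM  (last char: 'M')
  sorted[2] = M8$lemon  (last char: 'n')
  sorted[3] = emonM8$l  (last char: 'l')
  sorted[4] = lemonM8$  (last char: '$')
  sorted[5] = monM8$le  (last char: 'e')
  sorted[6] = nM8$lemo  (last char: 'o')
  sorted[7] = onM8$lem  (last char: 'm')
Last column: 8Mnl$eom
Original string S is at sorted index 4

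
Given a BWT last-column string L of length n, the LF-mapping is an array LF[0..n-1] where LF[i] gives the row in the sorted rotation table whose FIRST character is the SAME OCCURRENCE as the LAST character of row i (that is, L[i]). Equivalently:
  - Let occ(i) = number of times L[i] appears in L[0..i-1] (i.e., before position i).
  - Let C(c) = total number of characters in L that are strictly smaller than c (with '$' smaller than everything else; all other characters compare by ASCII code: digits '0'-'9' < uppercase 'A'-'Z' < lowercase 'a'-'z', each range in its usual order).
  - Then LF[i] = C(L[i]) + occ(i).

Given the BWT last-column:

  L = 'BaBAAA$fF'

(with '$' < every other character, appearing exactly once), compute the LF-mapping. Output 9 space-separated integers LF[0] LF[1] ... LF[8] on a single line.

Char counts: '$':1, 'A':3, 'B':2, 'F':1, 'a':1, 'f':1
C (first-col start): C('$')=0, C('A')=1, C('B')=4, C('F')=6, C('a')=7, C('f')=8
L[0]='B': occ=0, LF[0]=C('B')+0=4+0=4
L[1]='a': occ=0, LF[1]=C('a')+0=7+0=7
L[2]='B': occ=1, LF[2]=C('B')+1=4+1=5
L[3]='A': occ=0, LF[3]=C('A')+0=1+0=1
L[4]='A': occ=1, LF[4]=C('A')+1=1+1=2
L[5]='A': occ=2, LF[5]=C('A')+2=1+2=3
L[6]='$': occ=0, LF[6]=C('$')+0=0+0=0
L[7]='f': occ=0, LF[7]=C('f')+0=8+0=8
L[8]='F': occ=0, LF[8]=C('F')+0=6+0=6

Answer: 4 7 5 1 2 3 0 8 6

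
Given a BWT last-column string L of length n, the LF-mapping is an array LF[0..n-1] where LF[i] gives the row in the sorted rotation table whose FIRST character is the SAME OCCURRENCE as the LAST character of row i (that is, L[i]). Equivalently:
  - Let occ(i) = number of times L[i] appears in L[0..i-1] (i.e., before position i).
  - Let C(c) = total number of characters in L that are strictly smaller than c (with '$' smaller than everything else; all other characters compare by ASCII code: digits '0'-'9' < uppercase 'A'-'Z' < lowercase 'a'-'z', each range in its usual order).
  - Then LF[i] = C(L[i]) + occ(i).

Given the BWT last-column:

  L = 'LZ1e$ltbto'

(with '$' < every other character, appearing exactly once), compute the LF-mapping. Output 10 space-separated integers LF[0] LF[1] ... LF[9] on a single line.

Answer: 2 3 1 5 0 6 8 4 9 7

Derivation:
Char counts: '$':1, '1':1, 'L':1, 'Z':1, 'b':1, 'e':1, 'l':1, 'o':1, 't':2
C (first-col start): C('$')=0, C('1')=1, C('L')=2, C('Z')=3, C('b')=4, C('e')=5, C('l')=6, C('o')=7, C('t')=8
L[0]='L': occ=0, LF[0]=C('L')+0=2+0=2
L[1]='Z': occ=0, LF[1]=C('Z')+0=3+0=3
L[2]='1': occ=0, LF[2]=C('1')+0=1+0=1
L[3]='e': occ=0, LF[3]=C('e')+0=5+0=5
L[4]='$': occ=0, LF[4]=C('$')+0=0+0=0
L[5]='l': occ=0, LF[5]=C('l')+0=6+0=6
L[6]='t': occ=0, LF[6]=C('t')+0=8+0=8
L[7]='b': occ=0, LF[7]=C('b')+0=4+0=4
L[8]='t': occ=1, LF[8]=C('t')+1=8+1=9
L[9]='o': occ=0, LF[9]=C('o')+0=7+0=7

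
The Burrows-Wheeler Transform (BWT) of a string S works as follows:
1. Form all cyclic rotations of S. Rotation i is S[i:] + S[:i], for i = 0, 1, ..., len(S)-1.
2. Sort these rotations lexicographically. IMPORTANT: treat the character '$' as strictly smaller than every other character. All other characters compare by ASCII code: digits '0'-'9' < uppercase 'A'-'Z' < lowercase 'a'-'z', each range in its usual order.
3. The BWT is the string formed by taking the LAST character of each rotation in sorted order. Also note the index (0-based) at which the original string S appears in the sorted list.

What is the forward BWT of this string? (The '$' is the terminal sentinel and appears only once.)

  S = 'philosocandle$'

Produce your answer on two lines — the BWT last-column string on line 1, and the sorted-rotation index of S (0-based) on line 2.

All 14 rotations (rotation i = S[i:]+S[:i]):
  rot[0] = philosocandle$
  rot[1] = hilosocandle$p
  rot[2] = ilosocandle$ph
  rot[3] = losocandle$phi
  rot[4] = osocandle$phil
  rot[5] = socandle$philo
  rot[6] = ocandle$philos
  rot[7] = candle$philoso
  rot[8] = andle$philosoc
  rot[9] = ndle$philosoca
  rot[10] = dle$philosocan
  rot[11] = le$philosocand
  rot[12] = e$philosocandl
  rot[13] = $philosocandle
Sorted (with $ < everything):
  sorted[0] = $philosocandle  (last char: 'e')
  sorted[1] = andle$philosoc  (last char: 'c')
  sorted[2] = candle$philoso  (last char: 'o')
  sorted[3] = dle$philosocan  (last char: 'n')
  sorted[4] = e$philosocandl  (last char: 'l')
  sorted[5] = hilosocandle$p  (last char: 'p')
  sorted[6] = ilosocandle$ph  (last char: 'h')
  sorted[7] = le$philosocand  (last char: 'd')
  sorted[8] = losocandle$phi  (last char: 'i')
  sorted[9] = ndle$philosoca  (last char: 'a')
  sorted[10] = ocandle$philos  (last char: 's')
  sorted[11] = osocandle$phil  (last char: 'l')
  sorted[12] = philosocandle$  (last char: '$')
  sorted[13] = socandle$philo  (last char: 'o')
Last column: econlphdiasl$o
Original string S is at sorted index 12

Answer: econlphdiasl$o
12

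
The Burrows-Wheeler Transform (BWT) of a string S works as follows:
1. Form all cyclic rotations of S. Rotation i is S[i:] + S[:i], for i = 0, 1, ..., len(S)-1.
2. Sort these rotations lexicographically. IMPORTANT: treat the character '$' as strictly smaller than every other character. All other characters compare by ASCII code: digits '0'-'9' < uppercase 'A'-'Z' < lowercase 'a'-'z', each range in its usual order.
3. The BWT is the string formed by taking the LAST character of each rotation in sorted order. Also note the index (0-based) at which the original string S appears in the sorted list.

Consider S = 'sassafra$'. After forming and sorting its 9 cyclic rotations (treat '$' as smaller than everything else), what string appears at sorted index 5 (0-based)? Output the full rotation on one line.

Answer: ra$sassaf

Derivation:
All 9 rotations (rotation i = S[i:]+S[:i]):
  rot[0] = sassafra$
  rot[1] = assafra$s
  rot[2] = ssafra$sa
  rot[3] = safra$sas
  rot[4] = afra$sass
  rot[5] = fra$sassa
  rot[6] = ra$sassaf
  rot[7] = a$sassafr
  rot[8] = $sassafra
Sorted (with $ < everything):
  sorted[0] = $sassafra
  sorted[1] = a$sassafr
  sorted[2] = afra$sass
  sorted[3] = assafra$s
  sorted[4] = fra$sassa
  sorted[5] = ra$sassaf
  sorted[6] = safra$sas
  sorted[7] = sassafra$
  sorted[8] = ssafra$sa
sorted[5] = ra$sassaf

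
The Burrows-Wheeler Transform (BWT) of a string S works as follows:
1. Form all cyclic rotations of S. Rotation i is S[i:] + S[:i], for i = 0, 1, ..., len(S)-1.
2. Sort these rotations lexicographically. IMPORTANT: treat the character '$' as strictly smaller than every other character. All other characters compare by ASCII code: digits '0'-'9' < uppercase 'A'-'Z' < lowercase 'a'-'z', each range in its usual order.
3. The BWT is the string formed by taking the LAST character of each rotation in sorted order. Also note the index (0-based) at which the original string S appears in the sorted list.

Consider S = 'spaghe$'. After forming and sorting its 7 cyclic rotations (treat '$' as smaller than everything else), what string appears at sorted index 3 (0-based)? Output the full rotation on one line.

All 7 rotations (rotation i = S[i:]+S[:i]):
  rot[0] = spaghe$
  rot[1] = paghe$s
  rot[2] = aghe$sp
  rot[3] = ghe$spa
  rot[4] = he$spag
  rot[5] = e$spagh
  rot[6] = $spaghe
Sorted (with $ < everything):
  sorted[0] = $spaghe
  sorted[1] = aghe$sp
  sorted[2] = e$spagh
  sorted[3] = ghe$spa
  sorted[4] = he$spag
  sorted[5] = paghe$s
  sorted[6] = spaghe$
sorted[3] = ghe$spa

Answer: ghe$spa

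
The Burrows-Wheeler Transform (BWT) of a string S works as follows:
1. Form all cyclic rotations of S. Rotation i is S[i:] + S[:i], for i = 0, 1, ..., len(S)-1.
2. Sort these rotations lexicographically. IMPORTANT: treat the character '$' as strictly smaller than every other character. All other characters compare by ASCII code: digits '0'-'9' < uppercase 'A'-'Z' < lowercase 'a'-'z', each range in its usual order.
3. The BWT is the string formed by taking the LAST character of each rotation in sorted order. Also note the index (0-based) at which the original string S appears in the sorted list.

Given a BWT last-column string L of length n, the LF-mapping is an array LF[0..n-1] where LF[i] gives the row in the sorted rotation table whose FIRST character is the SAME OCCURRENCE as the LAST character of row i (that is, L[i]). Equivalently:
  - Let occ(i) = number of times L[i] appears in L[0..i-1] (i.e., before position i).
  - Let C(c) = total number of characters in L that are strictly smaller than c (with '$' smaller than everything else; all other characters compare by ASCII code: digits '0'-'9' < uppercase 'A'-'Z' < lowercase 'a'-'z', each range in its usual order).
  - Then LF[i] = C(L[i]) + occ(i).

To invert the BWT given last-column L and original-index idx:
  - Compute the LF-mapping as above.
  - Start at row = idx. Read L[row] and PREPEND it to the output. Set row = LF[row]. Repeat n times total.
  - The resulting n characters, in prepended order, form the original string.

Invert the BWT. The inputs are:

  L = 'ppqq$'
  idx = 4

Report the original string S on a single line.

LF mapping: 1 2 3 4 0
Walk LF starting at row 4, prepending L[row]:
  step 1: row=4, L[4]='$', prepend. Next row=LF[4]=0
  step 2: row=0, L[0]='p', prepend. Next row=LF[0]=1
  step 3: row=1, L[1]='p', prepend. Next row=LF[1]=2
  step 4: row=2, L[2]='q', prepend. Next row=LF[2]=3
  step 5: row=3, L[3]='q', prepend. Next row=LF[3]=4
Reversed output: qqpp$

Answer: qqpp$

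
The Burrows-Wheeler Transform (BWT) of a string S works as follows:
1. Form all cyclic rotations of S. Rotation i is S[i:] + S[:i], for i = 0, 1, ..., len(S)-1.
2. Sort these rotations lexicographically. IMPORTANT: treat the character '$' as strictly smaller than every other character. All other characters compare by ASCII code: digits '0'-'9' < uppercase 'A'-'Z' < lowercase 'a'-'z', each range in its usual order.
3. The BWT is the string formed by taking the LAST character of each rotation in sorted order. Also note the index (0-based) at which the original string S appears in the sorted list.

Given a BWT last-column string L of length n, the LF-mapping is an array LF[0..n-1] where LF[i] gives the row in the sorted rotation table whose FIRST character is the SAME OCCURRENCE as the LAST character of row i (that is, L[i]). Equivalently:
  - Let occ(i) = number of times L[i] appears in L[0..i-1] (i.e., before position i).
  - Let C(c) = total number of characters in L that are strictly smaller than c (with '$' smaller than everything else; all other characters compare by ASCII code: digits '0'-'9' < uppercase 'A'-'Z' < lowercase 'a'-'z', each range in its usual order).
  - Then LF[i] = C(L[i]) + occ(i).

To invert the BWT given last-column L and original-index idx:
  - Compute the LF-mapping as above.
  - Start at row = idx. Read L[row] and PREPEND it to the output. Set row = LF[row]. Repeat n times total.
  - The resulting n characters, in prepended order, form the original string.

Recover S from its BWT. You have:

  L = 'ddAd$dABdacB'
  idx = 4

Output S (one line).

Answer: BddAAcdadBd$

Derivation:
LF mapping: 7 8 1 9 0 10 2 3 11 5 6 4
Walk LF starting at row 4, prepending L[row]:
  step 1: row=4, L[4]='$', prepend. Next row=LF[4]=0
  step 2: row=0, L[0]='d', prepend. Next row=LF[0]=7
  step 3: row=7, L[7]='B', prepend. Next row=LF[7]=3
  step 4: row=3, L[3]='d', prepend. Next row=LF[3]=9
  step 5: row=9, L[9]='a', prepend. Next row=LF[9]=5
  step 6: row=5, L[5]='d', prepend. Next row=LF[5]=10
  step 7: row=10, L[10]='c', prepend. Next row=LF[10]=6
  step 8: row=6, L[6]='A', prepend. Next row=LF[6]=2
  step 9: row=2, L[2]='A', prepend. Next row=LF[2]=1
  step 10: row=1, L[1]='d', prepend. Next row=LF[1]=8
  step 11: row=8, L[8]='d', prepend. Next row=LF[8]=11
  step 12: row=11, L[11]='B', prepend. Next row=LF[11]=4
Reversed output: BddAAcdadBd$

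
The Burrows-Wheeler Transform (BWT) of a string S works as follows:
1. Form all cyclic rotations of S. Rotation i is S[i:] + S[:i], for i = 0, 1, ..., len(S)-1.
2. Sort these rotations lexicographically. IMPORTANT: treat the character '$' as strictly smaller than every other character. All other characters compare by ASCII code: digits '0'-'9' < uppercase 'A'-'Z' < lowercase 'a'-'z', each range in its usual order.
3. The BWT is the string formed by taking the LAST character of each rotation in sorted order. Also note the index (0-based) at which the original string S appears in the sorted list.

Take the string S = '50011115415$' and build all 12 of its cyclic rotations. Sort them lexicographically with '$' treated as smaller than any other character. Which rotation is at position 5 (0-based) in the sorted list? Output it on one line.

All 12 rotations (rotation i = S[i:]+S[:i]):
  rot[0] = 50011115415$
  rot[1] = 0011115415$5
  rot[2] = 011115415$50
  rot[3] = 11115415$500
  rot[4] = 1115415$5001
  rot[5] = 115415$50011
  rot[6] = 15415$500111
  rot[7] = 5415$5001111
  rot[8] = 415$50011115
  rot[9] = 15$500111154
  rot[10] = 5$5001111541
  rot[11] = $50011115415
Sorted (with $ < everything):
  sorted[0] = $50011115415
  sorted[1] = 0011115415$5
  sorted[2] = 011115415$50
  sorted[3] = 11115415$500
  sorted[4] = 1115415$5001
  sorted[5] = 115415$50011
  sorted[6] = 15$500111154
  sorted[7] = 15415$500111
  sorted[8] = 415$50011115
  sorted[9] = 5$5001111541
  sorted[10] = 50011115415$
  sorted[11] = 5415$5001111
sorted[5] = 115415$50011

Answer: 115415$50011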